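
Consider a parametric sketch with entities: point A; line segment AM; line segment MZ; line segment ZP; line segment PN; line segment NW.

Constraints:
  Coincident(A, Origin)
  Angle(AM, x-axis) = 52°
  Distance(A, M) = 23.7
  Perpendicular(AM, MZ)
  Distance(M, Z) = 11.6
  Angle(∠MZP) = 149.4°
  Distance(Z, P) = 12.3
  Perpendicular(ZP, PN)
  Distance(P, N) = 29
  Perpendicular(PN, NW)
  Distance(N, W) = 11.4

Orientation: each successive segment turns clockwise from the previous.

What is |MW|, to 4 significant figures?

25.53

A is at the origin; AM runs at 52.0° with length 23.7, so M = (14.59, 18.68). The perpendicularity gives MZ at right angles to AM, so MZ runs at -38.00°; with |MZ| = 11.6, Z = (23.73, 11.53). ∠MZP = 149.4° gives ZP at -68.60° from the x-axis; with |ZP| = 12.3, P = (28.22, 0.08220). The perpendicularity gives PN at right angles to ZP, so PN runs at -158.6°; with |PN| = 29.0, N = (1.219, -10.50). PN ⟂ NW, so NW runs at 111.4°; with |NW| = 11.4, W = (-2.940, 0.1148). Then |MW| = |W − M| = 25.53.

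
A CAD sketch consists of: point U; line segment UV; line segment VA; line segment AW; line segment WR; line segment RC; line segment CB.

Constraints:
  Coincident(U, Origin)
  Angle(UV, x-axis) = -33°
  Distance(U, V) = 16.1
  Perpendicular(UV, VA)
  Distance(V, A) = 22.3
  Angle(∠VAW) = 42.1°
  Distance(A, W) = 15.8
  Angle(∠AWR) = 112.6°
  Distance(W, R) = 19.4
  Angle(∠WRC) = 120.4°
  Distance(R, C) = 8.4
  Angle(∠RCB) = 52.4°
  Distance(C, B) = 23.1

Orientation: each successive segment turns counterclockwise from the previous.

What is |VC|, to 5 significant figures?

9.8088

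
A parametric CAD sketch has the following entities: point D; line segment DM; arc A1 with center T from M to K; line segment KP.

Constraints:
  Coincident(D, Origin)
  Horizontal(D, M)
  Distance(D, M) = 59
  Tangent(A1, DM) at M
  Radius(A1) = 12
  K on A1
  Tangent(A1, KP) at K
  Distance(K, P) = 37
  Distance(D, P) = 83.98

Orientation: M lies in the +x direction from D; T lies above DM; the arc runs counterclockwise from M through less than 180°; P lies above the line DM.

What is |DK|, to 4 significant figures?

72.15

D is at the origin; DM is horizontal with |DM| = 59.0 and M on the +x side, so M = (59.00, 0.000). Since A1 is tangent to DM there, TM ⟂ DM, so T = M + (0, 12) = (59.00, 12.00). Since TK ⟂ KP (tangency), |TP| = √(12.0² + 37.0²) = 38.90 regardless of where K sits on A1. So P lies on both circle(D, 83.98) and circle(T, 38.90); the above-DM intersection is P = (67.51, 49.96). K is the foot of the tangent from P: K = (70.95, 13.12).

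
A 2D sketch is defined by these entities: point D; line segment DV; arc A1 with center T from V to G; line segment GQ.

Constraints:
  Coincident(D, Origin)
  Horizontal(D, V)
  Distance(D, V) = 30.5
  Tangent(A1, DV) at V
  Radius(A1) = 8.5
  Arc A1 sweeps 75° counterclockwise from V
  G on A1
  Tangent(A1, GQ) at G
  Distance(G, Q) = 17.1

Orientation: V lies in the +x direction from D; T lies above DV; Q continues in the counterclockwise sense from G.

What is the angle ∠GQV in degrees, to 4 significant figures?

13.98°

On A1, V sits at bearing -90° from T; a 75° counterclockwise sweep puts G at bearing -15°, so G = T + 8.5·(cos -15°, sin -15°) = (38.71, 6.300). The tangent condition forces TG to be normal to GQ, so GQ runs along (−sin -15°, cos -15°); with |GQ| = 17.1, Q = (43.14, 22.82). Then cos ∠GQV = QG·QV / (|QG||QV|), giving 13.98°.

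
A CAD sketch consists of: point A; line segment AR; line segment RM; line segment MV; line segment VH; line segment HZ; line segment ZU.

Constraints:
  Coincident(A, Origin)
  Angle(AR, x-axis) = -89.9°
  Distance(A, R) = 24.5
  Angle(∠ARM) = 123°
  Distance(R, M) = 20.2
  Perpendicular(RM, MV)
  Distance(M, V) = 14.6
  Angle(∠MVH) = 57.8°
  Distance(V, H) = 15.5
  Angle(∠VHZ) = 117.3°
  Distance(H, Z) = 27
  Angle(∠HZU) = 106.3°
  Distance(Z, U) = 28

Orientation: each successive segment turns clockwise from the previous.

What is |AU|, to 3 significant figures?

68.5

A is at the origin; AR runs at -89.9° with length 24.5, so R = (0.0428, -24.5). ∠ARM = 123.0° gives RM at -147° from the x-axis; with |RM| = 20.2, M = (-16.9, -35.5). The perpendicularity gives MV at right angles to RM, so MV runs at 123°; with |MV| = 14.6, V = (-24.9, -23.3). ∠MVH = 57.8° gives VH at 0.900° from the x-axis; with |VH| = 15.5, H = (-9.35, -23.1). ∠VHZ = 117.3° gives HZ at -61.8° from the x-axis; with |HZ| = 27.0, Z = (3.40, -46.9). ∠HZU = 106.3° gives ZU at -135° from the x-axis; with |ZU| = 28.0, U = (-16.6, -66.5). Then |AU| = |U − A| = 68.5.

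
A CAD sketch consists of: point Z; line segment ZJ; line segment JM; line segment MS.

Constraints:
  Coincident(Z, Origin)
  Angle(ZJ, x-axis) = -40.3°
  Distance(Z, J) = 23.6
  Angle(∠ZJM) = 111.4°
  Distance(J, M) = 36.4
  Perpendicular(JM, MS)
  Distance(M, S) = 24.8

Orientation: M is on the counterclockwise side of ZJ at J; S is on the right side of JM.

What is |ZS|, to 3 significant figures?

64.9

Z is at the origin; ZJ runs at -40.3° with length 23.6, so J = 23.6·(cos -40.3°, sin -40.3°) = (18.0, -15.3). ∠ZJM = 111.4°, so JM runs at -40.3° + (180° − 111.4°) = 28.3° from the x-axis; with |JM| = 36.4, M = J + 36.4·(cos 28.3°, sin 28.3°) = (50.0, 1.99). JM ⟂ MS; with |MS| = 24.8 on the right of JM, S = M + 24.8·(0.474, -0.880) = (61.8, -19.8). Then |ZS| = |S − Z| = 64.9.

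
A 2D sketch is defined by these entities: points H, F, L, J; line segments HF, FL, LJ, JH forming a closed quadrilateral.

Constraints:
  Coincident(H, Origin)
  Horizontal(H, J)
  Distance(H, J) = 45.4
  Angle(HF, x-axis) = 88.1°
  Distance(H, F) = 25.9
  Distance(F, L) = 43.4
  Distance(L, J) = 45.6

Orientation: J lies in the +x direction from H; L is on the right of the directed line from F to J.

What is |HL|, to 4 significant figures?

17.75

H is at the origin; H and J share the same y with |HJ| = 45.4 and J in +x, so J = (45.4, 0). HF runs at 88.1° with |HF| = 25.9, so F = (0.8587, 25.89). L is determined by |FL| = 43.4 and |LJ| = 45.6 together: it lies at the intersection of circle(F, 43.4) and circle(J, 45.6). With |FJ| = 51.52, the foot of the radical line on FJ is 23.86 from F and the perpendicular offset is √(43.4² − 23.86²) = 36.25. Taking the right-of-FJ solution: L = (3.270, -17.45).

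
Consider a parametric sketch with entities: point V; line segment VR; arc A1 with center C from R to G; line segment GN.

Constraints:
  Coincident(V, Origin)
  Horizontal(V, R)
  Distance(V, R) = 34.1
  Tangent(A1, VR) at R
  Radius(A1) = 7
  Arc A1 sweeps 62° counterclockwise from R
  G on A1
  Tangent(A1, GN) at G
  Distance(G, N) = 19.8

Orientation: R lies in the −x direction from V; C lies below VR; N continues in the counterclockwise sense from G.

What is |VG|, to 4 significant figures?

40.45

V is at the origin; VR is horizontal with |VR| = 34.1 and R on the −x side, so R = (-34.10, 0.000). The tangent condition forces CR to be normal to VR, so C = R + (0, -7) = (-34.10, -7.000). On A1, R sits at bearing 90° from C; a 62° counterclockwise sweep puts G at bearing 152°, so G = C + 7.0·(cos 152°, sin 152°) = (-40.28, -3.714). Then |VG| = |G − V| = 40.45.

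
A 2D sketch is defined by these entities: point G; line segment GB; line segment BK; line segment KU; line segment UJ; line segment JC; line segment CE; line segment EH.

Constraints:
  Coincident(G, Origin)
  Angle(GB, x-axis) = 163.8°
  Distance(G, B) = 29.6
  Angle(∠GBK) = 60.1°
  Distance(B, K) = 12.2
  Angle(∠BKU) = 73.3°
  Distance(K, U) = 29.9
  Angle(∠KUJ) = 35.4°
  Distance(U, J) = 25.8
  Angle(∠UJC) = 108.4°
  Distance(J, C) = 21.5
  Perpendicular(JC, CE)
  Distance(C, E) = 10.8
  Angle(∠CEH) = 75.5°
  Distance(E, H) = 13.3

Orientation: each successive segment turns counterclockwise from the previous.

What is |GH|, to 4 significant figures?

22.21

G is at the origin; GB runs at 163.8° with length 29.6, so B = (-28.42, 8.258). ∠GBK = 60.1° gives BK at -76.30° from the x-axis; with |BK| = 12.2, K = (-25.54, -3.595). ∠BKU = 73.3° gives KU at 30.40° from the x-axis; with |KU| = 29.9, U = (0.2539, 11.54). ∠KUJ = 35.4° gives UJ at 175.0° from the x-axis; with |UJ| = 25.8, J = (-25.45, 13.78). ∠UJC = 108.4° gives JC at -113.4° from the x-axis; with |JC| = 21.5, C = (-33.99, -5.947). JC is perpendicular to CE, so CE runs at -23.40°; with |CE| = 10.8, E = (-24.07, -10.24). ∠CEH = 75.5° gives EH at 81.10° from the x-axis; with |EH| = 13.3, H = (-22.02, 2.903). Then |GH| = |H − G| = 22.21.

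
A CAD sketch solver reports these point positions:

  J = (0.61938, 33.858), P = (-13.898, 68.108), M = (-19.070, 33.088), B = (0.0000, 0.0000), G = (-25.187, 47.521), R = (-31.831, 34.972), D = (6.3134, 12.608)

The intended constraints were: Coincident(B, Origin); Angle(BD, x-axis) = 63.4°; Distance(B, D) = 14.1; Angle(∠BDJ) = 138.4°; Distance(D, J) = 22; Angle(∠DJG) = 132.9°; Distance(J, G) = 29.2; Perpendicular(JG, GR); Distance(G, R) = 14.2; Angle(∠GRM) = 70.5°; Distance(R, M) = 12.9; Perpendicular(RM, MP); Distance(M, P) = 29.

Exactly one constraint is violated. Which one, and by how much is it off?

Distance(M, P) = 29 — off by 6.40.

B = (0.00, 0.00) ✓; BD at 63.40° ✓; |BD| = 14.10 ✓; ∠BDJ = 138.4° ✓; |DJ| = 22.00 ✓; ∠DJG = 132.9° ✓; |JG| = 29.20 ✓; ∠(JG, GR) = 90.00° ✓; |GR| = 14.20 ✓; ∠GRM = 70.50° ✓; |RM| = 12.90 ✓; ∠(RM, MP) = 90.00° ✓; |MP| = 35.40 ✗.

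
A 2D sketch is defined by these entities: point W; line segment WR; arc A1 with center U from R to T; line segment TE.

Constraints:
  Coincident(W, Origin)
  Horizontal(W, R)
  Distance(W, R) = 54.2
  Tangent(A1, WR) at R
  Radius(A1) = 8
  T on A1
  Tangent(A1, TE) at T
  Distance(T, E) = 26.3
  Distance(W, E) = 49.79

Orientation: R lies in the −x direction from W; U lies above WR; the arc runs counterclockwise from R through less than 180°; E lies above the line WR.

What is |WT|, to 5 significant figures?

46.883

Checks: ∠(UR, RW) = 90.00° ✓; |UT| = 8.000 ✓; ∠(UT, TE) = 90.00° ✓; |TE| = 26.30 ✓; |WE| = 49.79 ✓.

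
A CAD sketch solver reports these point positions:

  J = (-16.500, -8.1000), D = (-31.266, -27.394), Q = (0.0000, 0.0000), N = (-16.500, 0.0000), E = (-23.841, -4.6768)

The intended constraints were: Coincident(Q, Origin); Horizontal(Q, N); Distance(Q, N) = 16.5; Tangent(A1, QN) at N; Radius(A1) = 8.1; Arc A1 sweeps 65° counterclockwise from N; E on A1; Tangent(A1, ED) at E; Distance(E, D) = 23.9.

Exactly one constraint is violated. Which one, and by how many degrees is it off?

Tangent(A1, ED) at E — off by 6.90°.

Q = (0.00, 0.00) ✓; Q.y = 0.00, N.y = 0.00 ✓; |QN| = 16.50 ✓; ∠(JN, NQ) = 90.00° ✓; |JN| = 8.100 ✓; bearing(J→E) − bearing(J→N) = 65.00° ✓; |JE| = 8.100 ✓; ∠(JE, ED) = 83.10° ✗; |ED| = 23.90 ✓.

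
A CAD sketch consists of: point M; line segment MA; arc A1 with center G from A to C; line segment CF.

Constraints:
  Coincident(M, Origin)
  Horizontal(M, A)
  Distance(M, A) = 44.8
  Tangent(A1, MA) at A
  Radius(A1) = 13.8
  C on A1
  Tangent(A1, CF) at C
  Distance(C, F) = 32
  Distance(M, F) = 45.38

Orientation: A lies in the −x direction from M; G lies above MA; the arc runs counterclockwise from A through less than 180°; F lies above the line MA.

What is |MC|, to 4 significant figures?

33.08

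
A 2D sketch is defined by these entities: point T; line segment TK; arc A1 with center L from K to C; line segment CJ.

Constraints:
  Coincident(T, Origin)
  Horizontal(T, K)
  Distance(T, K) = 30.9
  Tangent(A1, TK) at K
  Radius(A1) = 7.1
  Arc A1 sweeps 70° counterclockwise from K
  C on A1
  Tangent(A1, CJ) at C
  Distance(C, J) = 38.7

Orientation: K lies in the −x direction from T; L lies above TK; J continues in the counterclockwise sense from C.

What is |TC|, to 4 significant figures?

24.67

T is at the origin; TK is horizontal with |TK| = 30.9 and K on the −x side, so K = (-30.90, 0.000). Tangency of A1 to TK means the radius LK is perpendicular to TK, so L = K + (0, 7.1) = (-30.90, 7.100). On A1, K sits at bearing -90° from L; a 70° counterclockwise sweep puts C at bearing -20°, so C = L + 7.1·(cos -20°, sin -20°) = (-24.23, 4.672). Then |TC| = |C − T| = 24.67.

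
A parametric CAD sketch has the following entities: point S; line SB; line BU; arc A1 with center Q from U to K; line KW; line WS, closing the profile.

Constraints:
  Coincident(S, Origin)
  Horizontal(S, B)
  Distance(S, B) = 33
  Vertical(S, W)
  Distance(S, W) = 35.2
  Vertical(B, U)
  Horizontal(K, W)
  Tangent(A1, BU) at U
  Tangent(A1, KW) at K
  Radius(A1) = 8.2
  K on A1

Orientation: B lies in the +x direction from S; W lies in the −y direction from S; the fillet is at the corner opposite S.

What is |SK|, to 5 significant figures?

43.059

S is at the origin; SB is horizontal with |SB| = 33.0 and B on the +x side, so B = (33.000, 0.0000). SW is vertical with |SW| = 35.2 and W on the −y side, so W = (0.0000, -35.200). The virtual corner opposite S is at (33.000, -35.200). A1 meets BU tangentially, so QU is at right angles to BU and the tangent condition forces QK to be normal to KW, with radius 8.2, so the center Q sits 8.2 in from both sides at Q = (24.800, -27.000). That places the tangent points at U = (33.000, -27.000) on BU and K = (24.800, -35.200) on KW. Then |SK| = |K − S| = 43.059.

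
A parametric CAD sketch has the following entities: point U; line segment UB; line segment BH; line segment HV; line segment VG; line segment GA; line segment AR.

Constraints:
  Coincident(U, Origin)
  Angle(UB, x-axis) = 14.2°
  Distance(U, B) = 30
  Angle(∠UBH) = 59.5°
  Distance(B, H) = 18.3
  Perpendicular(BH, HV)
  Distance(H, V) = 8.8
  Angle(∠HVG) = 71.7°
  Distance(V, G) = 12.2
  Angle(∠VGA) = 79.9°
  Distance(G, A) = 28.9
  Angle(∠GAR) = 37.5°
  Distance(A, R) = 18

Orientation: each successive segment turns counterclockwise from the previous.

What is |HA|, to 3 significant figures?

20.6

∠HVG = 71.7° gives VG at -27.0° from the x-axis; with |VG| = 12.2, G = (20.8, 8.64). ∠VGA = 79.9° gives GA at 73.1° from the x-axis; with |GA| = 28.9, A = (29.2, 36.3). Then |HA| = |A − H| = 20.6.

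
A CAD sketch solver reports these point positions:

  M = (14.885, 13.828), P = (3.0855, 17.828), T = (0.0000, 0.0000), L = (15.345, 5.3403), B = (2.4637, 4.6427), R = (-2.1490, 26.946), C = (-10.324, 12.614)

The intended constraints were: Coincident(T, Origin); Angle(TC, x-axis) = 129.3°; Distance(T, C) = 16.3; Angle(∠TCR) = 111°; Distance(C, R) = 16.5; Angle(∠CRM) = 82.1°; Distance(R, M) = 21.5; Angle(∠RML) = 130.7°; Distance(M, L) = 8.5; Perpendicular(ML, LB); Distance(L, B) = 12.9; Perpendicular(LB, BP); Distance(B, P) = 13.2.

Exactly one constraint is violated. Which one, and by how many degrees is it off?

Perpendicular(LB, BP) — off by 5.80°.

T = (0.00, 0.00) ✓; TC at 129.3° ✓; |TC| = 16.30 ✓; ∠TCR = 111.0° ✓; |CR| = 16.50 ✓; ∠CRM = 82.10° ✓; |RM| = 21.50 ✓; ∠RML = 130.7° ✓; |ML| = 8.500 ✓; ∠(ML, LB) = 90.00° ✓; |LB| = 12.90 ✓; ∠(LB, BP) = 95.80° ✗; |BP| = 13.20 ✓.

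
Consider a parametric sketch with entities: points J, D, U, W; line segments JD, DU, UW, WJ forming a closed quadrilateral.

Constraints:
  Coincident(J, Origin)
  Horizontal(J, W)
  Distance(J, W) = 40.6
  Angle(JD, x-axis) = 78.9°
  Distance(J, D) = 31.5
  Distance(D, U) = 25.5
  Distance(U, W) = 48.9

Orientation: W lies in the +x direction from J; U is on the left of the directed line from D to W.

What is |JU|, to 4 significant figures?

53.49

Checks: |DU| = 25.50 ✓; |UW| = 48.90 ✓.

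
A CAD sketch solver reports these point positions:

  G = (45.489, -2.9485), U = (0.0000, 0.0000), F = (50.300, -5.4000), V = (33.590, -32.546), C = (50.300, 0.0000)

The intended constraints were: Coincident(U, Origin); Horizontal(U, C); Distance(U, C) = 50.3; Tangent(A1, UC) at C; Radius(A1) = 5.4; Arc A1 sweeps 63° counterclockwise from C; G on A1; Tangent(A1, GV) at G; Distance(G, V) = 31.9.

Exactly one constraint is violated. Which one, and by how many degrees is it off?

Tangent(A1, GV) at G — off by 5.10°.

U = (0.00, 0.00) ✓; U.y = 0.00, C.y = 0.00 ✓; |UC| = 50.30 ✓; ∠(FC, CU) = 90.00° ✓; |FC| = 5.400 ✓; bearing(F→G) − bearing(F→C) = 63.00° ✓; |FG| = 5.400 ✓; ∠(FG, GV) = 84.90° ✗; |GV| = 31.90 ✓.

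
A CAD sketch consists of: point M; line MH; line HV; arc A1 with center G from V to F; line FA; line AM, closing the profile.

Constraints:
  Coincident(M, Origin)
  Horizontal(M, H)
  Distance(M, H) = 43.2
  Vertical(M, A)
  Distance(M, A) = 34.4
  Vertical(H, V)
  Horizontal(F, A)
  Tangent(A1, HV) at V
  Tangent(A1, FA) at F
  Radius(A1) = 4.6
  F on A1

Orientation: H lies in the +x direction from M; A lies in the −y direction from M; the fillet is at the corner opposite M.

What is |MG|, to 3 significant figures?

48.8

M is at the origin; M and H share the same y with |MH| = 43.2 and H on the +x side, so H = (43.2, 0.00). M and A share the same x with |MA| = 34.4 and A on the −y side, so A = (0.00, -34.4). The virtual corner opposite M is at (43.2, -34.4). Tangency of A1 to HV means the radius GV is perpendicular to HV and A1 meets FA tangentially, so GF is at right angles to FA, with radius 4.6, so the center G sits 4.6 in from both sides at G = (38.6, -29.8). Then |MG| = |G − M| = 48.8.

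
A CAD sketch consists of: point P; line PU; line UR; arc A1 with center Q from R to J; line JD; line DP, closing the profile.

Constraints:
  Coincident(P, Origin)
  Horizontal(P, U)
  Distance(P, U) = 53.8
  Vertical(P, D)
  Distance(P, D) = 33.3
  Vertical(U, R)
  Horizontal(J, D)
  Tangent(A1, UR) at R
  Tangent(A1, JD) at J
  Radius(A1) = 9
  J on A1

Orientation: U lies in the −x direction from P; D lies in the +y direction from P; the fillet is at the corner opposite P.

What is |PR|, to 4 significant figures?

59.03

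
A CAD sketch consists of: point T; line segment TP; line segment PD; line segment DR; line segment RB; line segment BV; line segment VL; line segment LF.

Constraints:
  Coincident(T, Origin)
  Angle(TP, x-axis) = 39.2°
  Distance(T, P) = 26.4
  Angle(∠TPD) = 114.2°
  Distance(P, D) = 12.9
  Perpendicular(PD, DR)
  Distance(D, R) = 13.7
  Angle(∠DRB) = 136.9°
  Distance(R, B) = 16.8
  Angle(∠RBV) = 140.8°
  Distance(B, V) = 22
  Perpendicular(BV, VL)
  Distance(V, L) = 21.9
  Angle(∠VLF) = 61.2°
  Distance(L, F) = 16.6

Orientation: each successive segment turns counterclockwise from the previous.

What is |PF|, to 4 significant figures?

15.34

BV ⟂ VL, so VL runs at 7.300°; with |VL| = 21.9, L = (19.53, -7.701). ∠VLF = 61.2° gives LF at 126.1° from the x-axis; with |LF| = 16.6, F = (9.746, 5.711). Then |PF| = |F − P| = 15.34.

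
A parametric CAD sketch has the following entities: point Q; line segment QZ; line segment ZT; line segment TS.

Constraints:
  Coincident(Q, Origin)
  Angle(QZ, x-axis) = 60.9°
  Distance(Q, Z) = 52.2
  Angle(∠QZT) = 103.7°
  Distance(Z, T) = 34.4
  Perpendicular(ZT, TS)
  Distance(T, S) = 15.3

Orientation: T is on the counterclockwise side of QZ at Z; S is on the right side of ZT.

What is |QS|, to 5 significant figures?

80.900

Q is at the origin; QZ runs at 60.9° with length 52.2, so Z = 52.2·(cos 60.9°, sin 60.9°) = (25.387, 45.611). ∠QZT = 103.7°, so ZT runs at 60.9° + (180° − 103.7°) = 137.20° from the x-axis; with |ZT| = 34.4, T = Z + 34.4·(cos 137.20°, sin 137.20°) = (0.14640, 68.984). ZT ⟂ TS; with |TS| = 15.3 on the right of ZT, S = T + 15.3·(0.67944, 0.73373) = (10.542, 80.210). Then |QS| = |S − Q| = 80.900.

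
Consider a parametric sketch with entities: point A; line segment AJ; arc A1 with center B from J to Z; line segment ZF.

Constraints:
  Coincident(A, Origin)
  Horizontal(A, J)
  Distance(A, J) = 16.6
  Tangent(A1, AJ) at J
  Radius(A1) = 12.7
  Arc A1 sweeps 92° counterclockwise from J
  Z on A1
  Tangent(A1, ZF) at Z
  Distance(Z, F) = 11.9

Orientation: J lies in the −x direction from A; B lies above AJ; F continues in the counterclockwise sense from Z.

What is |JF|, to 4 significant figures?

27.88

On A1, J sits at bearing -90° from B; a 92° counterclockwise sweep puts Z at bearing 2°, so Z = B + 12.7·(cos 2°, sin 2°) = (-3.908, 13.14). Since A1 is tangent to ZF there, BZ ⟂ ZF, so ZF runs along (−sin 2°, cos 2°); with |ZF| = 11.9, F = (-4.323, 25.04). Then |JF| = |F − J| = 27.88.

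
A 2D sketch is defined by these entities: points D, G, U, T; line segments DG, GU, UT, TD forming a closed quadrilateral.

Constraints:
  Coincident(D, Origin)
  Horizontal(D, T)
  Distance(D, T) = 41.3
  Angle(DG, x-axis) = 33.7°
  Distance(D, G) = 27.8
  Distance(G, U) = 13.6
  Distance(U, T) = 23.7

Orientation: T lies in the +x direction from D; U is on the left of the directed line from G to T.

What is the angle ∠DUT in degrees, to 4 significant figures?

73.12°

D is at the origin; D and T share the same y with |DT| = 41.3 and T in +x, so T = (41.3, 0). DG runs at 33.7° with |DG| = 27.8, so G = (23.13, 15.42). U is determined by |GU| = 13.6 and |UT| = 23.7 together: it lies at the intersection of circle(G, 13.6) and circle(T, 23.7). With |GT| = 23.84, the foot of the radical line on GT is 4.015 from G and the perpendicular offset is √(13.6² − 4.015²) = 12.99. Taking the left-of-GT solution: U = (34.60, 22.73).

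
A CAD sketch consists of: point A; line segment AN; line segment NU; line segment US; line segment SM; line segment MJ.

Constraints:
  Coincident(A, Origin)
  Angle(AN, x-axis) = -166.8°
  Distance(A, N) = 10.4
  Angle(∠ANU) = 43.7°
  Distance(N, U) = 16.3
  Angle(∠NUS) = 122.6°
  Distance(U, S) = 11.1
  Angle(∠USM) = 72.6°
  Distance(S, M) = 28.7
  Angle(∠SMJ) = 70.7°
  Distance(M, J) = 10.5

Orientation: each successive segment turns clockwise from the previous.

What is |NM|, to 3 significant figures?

17.7

∠NUS = 122.6° gives US at -0.500° from the x-axis; with |US| = 11.1, S = (9.88, 11.2). ∠USM = 72.6° gives SM at -108° from the x-axis; with |SM| = 28.7, M = (1.05, -16.1). Then |NM| = |M − N| = 17.7.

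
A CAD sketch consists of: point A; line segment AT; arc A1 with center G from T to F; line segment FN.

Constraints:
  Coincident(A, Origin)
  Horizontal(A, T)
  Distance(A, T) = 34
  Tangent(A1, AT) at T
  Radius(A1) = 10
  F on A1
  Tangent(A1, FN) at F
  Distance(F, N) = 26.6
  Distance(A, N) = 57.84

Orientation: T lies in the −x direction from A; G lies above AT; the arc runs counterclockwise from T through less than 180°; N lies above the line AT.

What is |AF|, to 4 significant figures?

31.67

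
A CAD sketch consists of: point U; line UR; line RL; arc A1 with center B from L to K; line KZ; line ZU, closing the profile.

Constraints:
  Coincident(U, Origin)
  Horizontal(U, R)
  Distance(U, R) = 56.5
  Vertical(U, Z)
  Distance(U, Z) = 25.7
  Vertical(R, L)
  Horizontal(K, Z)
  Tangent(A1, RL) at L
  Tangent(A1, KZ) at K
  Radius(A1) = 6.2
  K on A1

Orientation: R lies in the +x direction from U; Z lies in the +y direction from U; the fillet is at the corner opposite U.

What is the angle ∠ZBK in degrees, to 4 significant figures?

82.97°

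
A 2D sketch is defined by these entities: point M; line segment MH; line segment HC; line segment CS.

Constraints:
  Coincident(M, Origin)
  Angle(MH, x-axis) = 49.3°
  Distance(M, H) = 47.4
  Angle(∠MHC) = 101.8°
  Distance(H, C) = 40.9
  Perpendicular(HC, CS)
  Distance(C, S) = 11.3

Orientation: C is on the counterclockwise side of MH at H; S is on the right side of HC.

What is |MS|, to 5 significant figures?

76.738

M is at the origin; MH runs at 49.3° with length 47.4, so H = 47.4·(cos 49.3°, sin 49.3°) = (30.909, 35.936). ∠MHC = 101.8°, so HC runs at 49.3° + (180° − 101.8°) = 127.50° from the x-axis; with |HC| = 40.9, C = H + 40.9·(cos 127.50°, sin 127.50°) = (6.0111, 68.384). HC ⟂ CS; with |CS| = 11.3 on the right of HC, S = C + 11.3·(0.79335, 0.60876) = (14.976, 75.263). Then |MS| = |S − M| = 76.738.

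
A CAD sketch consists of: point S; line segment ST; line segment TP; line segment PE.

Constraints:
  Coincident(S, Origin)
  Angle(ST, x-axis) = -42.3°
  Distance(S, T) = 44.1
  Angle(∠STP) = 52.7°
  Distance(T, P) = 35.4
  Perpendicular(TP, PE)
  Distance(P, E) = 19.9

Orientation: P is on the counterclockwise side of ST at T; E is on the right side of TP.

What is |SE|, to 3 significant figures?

55.7

S is at the origin; ST runs at -42.3° with length 44.1, so T = 44.1·(cos -42.3°, sin -42.3°) = (32.6, -29.7). ∠STP = 52.7°, so TP runs at -42.3° + (180° − 52.7°) = 85.0° from the x-axis; with |TP| = 35.4, P = T + 35.4·(cos 85.0°, sin 85.0°) = (35.7, 5.59). TP ⟂ PE; with |PE| = 19.9 on the right of TP, E = P + 19.9·(0.996, -0.0872) = (55.5, 3.85). Then |SE| = |E − S| = 55.7.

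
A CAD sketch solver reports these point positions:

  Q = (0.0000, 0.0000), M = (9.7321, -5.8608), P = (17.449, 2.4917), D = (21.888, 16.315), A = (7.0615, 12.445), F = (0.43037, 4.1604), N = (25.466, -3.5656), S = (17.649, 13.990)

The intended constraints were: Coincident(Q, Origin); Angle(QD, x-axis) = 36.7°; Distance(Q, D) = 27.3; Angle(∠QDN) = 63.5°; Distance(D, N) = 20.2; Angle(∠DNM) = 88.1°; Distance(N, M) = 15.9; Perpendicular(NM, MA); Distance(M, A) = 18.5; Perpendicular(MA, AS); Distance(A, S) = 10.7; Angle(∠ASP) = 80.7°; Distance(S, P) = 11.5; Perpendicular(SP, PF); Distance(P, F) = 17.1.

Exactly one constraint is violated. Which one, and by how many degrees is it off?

Perpendicular(SP, PF) — off by 4.60°.

Q = (0.00, 0.00) ✓; QD at 36.70° ✓; |QD| = 27.30 ✓; ∠QDN = 63.50° ✓; |DN| = 20.20 ✓; ∠DNM = 88.10° ✓; |NM| = 15.90 ✓; ∠(NM, MA) = 90.00° ✓; |MA| = 18.50 ✓; ∠(MA, AS) = 90.00° ✓; |AS| = 10.70 ✓; ∠ASP = 80.70° ✓; |SP| = 11.50 ✓; ∠(SP, PF) = 94.60° ✗; |PF| = 17.10 ✓.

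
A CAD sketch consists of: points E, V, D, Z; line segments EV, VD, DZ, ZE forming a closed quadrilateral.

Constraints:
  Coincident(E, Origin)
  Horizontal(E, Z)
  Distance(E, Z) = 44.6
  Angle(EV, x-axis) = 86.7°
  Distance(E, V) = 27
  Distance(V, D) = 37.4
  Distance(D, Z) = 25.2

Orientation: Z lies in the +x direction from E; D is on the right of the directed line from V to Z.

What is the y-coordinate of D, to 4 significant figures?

-5.567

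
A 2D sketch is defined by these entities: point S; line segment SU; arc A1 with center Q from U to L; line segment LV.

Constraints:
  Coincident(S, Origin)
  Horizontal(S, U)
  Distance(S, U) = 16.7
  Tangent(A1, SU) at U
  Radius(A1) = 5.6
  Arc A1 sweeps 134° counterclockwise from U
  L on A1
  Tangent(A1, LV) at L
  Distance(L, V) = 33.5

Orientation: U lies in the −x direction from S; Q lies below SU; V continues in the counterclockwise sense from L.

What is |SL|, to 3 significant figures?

22.8

S is at the origin; SU is horizontal with |SU| = 16.7 and U on the −x side, so U = (-16.7, 0.00). The tangent condition forces QU to be normal to SU, so Q = U + (0, -5.6) = (-16.7, -5.60). On A1, U sits at bearing 90° from Q; a 134° counterclockwise sweep puts L at bearing 224°, so L = Q + 5.6·(cos 224°, sin 224°) = (-20.7, -9.49). Then |SL| = |L − S| = 22.8.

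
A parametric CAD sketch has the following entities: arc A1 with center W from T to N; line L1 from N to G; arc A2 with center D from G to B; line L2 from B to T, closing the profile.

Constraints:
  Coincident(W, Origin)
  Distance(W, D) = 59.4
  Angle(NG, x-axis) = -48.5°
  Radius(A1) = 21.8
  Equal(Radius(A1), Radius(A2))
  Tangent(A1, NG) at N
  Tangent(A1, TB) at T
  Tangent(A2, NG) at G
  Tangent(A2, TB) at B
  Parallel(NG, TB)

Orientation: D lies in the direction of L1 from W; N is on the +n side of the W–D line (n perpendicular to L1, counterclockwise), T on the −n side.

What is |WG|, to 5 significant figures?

63.274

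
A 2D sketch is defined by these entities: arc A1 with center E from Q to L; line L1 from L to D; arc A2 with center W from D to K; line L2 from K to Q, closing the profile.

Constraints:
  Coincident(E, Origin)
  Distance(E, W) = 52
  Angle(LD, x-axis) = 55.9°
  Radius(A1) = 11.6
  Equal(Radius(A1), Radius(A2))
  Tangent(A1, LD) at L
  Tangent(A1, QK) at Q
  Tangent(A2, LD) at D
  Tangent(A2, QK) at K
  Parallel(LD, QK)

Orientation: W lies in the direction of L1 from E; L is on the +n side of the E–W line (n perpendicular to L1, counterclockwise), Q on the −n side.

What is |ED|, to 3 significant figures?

53.3

The slot axis is L1's direction at 55.9°, so u = (cos 55.9°, sin 55.9°) = (0.561, 0.828) and n = (−sin 55.9°, cos 55.9°) = (-0.828, 0.561). E is at the origin and W lies 52.0 along u from E, so W = 52.0·u = (29.2, 43.1). Tangency of A1 to both parallel lines with radius 11.6 puts L and Q at E ± 11.6·n: L = (-9.61, 6.50), Q = (9.61, -6.50). Equal radii place D and K the same way about W: D = W + 11.6·n = (19.5, 49.6), K = W − 11.6·n = (38.8, 36.6). Then |ED| = |D − E| = 53.3.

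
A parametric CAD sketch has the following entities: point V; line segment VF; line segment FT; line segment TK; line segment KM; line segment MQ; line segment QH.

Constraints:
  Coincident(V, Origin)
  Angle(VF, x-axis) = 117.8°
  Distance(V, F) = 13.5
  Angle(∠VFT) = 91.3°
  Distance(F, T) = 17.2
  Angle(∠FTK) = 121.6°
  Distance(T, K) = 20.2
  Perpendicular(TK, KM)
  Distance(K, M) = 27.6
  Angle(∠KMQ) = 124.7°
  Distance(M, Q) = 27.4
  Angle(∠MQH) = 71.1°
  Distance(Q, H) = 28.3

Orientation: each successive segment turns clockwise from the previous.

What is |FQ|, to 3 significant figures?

29.3

V is at the origin; VF runs at 117.8° with length 13.5, so F = (-6.30, 11.9). ∠VFT = 91.3° gives FT at 29.1° from the x-axis; with |FT| = 17.2, T = (8.73, 20.3). ∠FTK = 121.6° gives TK at -29.3° from the x-axis; with |TK| = 20.2, K = (26.3, 10.4). TK is perpendicular to KM, so KM runs at -119°; with |KM| = 27.6, M = (12.8, -13.6). ∠KMQ = 124.7° gives MQ at -175° from the x-axis; with |MQ| = 27.4, Q = (-14.4, -16.2). Then |FQ| = |Q − F| = 29.3.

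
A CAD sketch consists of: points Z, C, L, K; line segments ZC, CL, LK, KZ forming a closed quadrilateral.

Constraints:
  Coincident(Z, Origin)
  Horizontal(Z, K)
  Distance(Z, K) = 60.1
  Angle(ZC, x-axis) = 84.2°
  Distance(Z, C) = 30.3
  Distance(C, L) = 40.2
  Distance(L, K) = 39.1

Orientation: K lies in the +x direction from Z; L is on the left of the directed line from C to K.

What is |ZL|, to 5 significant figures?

55.493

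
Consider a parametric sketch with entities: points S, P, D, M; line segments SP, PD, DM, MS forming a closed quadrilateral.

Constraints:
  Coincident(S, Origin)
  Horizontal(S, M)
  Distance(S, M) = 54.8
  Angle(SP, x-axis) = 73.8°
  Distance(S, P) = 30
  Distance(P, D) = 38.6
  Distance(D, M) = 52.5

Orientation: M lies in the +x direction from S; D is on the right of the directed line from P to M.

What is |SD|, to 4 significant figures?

9.951

Checks: |SM| = 54.80 ✓; |SP| = 30.00 ✓; |PD| = 38.60 ✓; |DM| = 52.50 ✓.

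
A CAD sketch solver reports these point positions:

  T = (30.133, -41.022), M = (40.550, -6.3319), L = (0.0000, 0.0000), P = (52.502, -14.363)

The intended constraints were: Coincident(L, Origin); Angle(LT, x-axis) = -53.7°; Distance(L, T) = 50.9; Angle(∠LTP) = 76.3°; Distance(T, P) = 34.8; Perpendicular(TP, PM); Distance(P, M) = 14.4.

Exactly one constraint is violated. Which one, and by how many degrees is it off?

Perpendicular(TP, PM) — off by 6.10°.

L = (0.00, 0.00) ✓; LT at -53.70° ✓; |LT| = 50.90 ✓; ∠LTP = 76.30° ✓; |TP| = 34.80 ✓; ∠(TP, PM) = 96.10° ✗; |PM| = 14.40 ✓.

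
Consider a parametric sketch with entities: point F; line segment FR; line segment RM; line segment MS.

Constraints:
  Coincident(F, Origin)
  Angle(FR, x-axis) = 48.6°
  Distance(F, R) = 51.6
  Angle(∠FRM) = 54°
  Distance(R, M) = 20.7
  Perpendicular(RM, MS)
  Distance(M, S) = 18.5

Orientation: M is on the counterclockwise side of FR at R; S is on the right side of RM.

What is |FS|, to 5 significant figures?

61.010

F is at the origin; FR runs at 48.6° with length 51.6, so R = 51.6·(cos 48.6°, sin 48.6°) = (34.124, 38.706). ∠FRM = 54.0°, so RM runs at 48.6° + (180° − 54.0°) = 174.60° from the x-axis; with |RM| = 20.7, M = R + 20.7·(cos 174.60°, sin 174.60°) = (13.516, 40.654). RM is perpendicular to MS; with |MS| = 18.5 on the right of RM, S = M + 18.5·(0.094108, 0.99556) = (15.257, 59.072). Then |FS| = |S − F| = 61.010.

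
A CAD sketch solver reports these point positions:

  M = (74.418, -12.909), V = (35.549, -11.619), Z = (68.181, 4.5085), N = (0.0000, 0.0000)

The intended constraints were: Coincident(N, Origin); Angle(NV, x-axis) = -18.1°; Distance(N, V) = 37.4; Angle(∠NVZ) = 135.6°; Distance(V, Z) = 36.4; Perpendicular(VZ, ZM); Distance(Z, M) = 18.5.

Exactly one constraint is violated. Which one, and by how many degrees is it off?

Perpendicular(VZ, ZM) — off by 6.60°.

N = (0.00, 0.00) ✓; NV at -18.10° ✓; |NV| = 37.40 ✓; ∠NVZ = 135.6° ✓; |VZ| = 36.40 ✓; ∠(VZ, ZM) = 96.60° ✗; |ZM| = 18.50 ✓.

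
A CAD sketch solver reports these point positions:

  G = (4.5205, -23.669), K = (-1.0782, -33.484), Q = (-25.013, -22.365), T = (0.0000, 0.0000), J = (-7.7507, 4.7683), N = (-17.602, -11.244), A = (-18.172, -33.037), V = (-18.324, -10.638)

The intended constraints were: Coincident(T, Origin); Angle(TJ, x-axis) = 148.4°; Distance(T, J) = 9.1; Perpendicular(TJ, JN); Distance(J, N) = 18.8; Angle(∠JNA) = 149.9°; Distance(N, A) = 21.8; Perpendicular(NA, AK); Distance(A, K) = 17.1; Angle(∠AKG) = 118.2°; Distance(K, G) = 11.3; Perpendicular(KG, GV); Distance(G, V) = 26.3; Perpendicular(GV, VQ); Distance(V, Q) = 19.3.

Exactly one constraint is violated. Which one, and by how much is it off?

Distance(V, Q) = 19.3 — off by 5.80.

T = (0.00, 0.00) ✓; TJ at 148.4° ✓; |TJ| = 9.100 ✓; ∠(TJ, JN) = 90.00° ✓; |JN| = 18.80 ✓; ∠JNA = 149.9° ✓; |NA| = 21.80 ✓; ∠(NA, AK) = 90.00° ✓; |AK| = 17.10 ✓; ∠AKG = 118.2° ✓; |KG| = 11.30 ✓; ∠(KG, GV) = 90.00° ✓; |GV| = 26.30 ✓; ∠(GV, VQ) = 90.00° ✓; |VQ| = 13.50 ✗.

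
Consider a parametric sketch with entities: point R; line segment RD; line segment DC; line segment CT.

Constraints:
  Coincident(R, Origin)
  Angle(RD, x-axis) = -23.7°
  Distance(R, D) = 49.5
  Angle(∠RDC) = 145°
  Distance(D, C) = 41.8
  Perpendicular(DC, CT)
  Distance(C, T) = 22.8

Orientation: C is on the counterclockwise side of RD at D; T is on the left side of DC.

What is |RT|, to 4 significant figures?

82.54

R is at the origin; RD runs at -23.7° with length 49.5, so D = 49.5·(cos -23.7°, sin -23.7°) = (45.33, -19.90). ∠RDC = 145.0°, so DC runs at -23.7° + (180° − 145.0°) = 11.30° from the x-axis; with |DC| = 41.8, C = D + 41.8·(cos 11.30°, sin 11.30°) = (86.31, -11.71). The perpendicularity gives CT at right angles to DC; with |CT| = 22.8 on the left of DC, T = C + 22.8·(-0.1959, 0.9806) = (81.85, 10.65). Then |RT| = |T − R| = 82.54.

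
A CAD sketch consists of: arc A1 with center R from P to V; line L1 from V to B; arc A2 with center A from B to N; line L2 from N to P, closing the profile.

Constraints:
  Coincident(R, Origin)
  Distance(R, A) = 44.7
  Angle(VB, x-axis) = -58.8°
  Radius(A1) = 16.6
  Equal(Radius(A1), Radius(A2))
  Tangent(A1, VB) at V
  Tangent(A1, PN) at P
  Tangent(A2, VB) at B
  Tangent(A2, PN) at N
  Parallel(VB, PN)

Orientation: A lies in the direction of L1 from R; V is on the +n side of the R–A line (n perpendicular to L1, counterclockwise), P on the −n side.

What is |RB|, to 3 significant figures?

47.7

The slot axis is L1's direction at -58.8°, so u = (cos -58.8°, sin -58.8°) = (0.518, -0.855) and n = (−sin -58.8°, cos -58.8°) = (0.855, 0.518). R is at the origin and A lies 44.7 along u from R, so A = 44.7·u = (23.2, -38.2). Tangency of A1 to both parallel lines with radius 16.6 puts V and P at R ± 16.6·n: V = (14.2, 8.60), P = (-14.2, -8.60). Equal radii place B and N the same way about A: B = A + 16.6·n = (37.4, -29.6), N = A − 16.6·n = (8.96, -46.8). Then |RB| = |B − R| = 47.7.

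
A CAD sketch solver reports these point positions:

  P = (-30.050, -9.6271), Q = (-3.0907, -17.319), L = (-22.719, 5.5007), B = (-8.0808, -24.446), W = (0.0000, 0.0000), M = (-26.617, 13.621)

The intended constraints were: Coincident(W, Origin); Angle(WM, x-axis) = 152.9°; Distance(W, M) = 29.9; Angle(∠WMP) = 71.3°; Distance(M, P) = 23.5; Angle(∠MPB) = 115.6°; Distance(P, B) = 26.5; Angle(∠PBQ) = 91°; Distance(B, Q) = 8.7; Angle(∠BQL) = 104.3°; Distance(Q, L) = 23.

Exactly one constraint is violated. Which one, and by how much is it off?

Distance(Q, L) = 23 — off by 7.10.

W = (0.00, 0.00) ✓; WM at 152.9° ✓; |WM| = 29.90 ✓; ∠WMP = 71.30° ✓; |MP| = 23.50 ✓; ∠MPB = 115.6° ✓; |PB| = 26.50 ✓; ∠PBQ = 91.00° ✓; |BQ| = 8.700 ✓; ∠BQL = 104.3° ✓; |QL| = 30.10 ✗.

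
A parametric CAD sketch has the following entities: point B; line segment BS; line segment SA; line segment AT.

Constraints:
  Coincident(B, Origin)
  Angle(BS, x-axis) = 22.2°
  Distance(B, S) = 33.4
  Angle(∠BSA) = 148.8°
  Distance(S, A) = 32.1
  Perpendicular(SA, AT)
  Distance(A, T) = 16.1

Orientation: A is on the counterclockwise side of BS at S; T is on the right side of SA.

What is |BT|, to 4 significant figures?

69.26

B is at the origin; BS runs at 22.2° with length 33.4, so S = 33.4·(cos 22.2°, sin 22.2°) = (30.92, 12.62). ∠BSA = 148.8°, so SA runs at 22.2° + (180° − 148.8°) = 53.40° from the x-axis; with |SA| = 32.1, A = S + 32.1·(cos 53.40°, sin 53.40°) = (50.06, 38.39). The perpendicularity gives AT at right angles to SA; with |AT| = 16.1 on the right of SA, T = A + 16.1·(0.8028, -0.5962) = (62.99, 28.79). Then |BT| = |T − B| = 69.26.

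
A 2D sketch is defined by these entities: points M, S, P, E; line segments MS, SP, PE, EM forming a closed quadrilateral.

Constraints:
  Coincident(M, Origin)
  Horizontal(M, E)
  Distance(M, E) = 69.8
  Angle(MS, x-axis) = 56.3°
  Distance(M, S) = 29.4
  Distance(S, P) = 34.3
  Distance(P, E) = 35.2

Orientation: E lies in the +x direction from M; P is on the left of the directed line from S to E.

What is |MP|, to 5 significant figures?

58.179

M is at the origin; M and E share the same y with |ME| = 69.8 and E in +x, so E = (69.8, 0). MS runs at 56.3° with |MS| = 29.4, so S = (16.312, 24.459). P is determined by |SP| = 34.3 and |PE| = 35.2 together: it lies at the intersection of circle(S, 34.3) and circle(E, 35.2). With |SE| = 58.815, the foot of the radical line on SE is 28.876 from S and the perpendicular offset is √(34.3² − 28.876²) = 18.512. Taking the left-of-SE solution: P = (50.271, 29.286).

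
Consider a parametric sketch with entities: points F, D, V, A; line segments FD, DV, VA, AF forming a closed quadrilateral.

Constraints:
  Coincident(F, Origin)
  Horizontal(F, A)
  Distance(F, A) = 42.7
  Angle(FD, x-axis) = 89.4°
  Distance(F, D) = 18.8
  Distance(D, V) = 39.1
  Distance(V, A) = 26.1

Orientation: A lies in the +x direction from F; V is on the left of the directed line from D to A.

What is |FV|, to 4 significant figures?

46.48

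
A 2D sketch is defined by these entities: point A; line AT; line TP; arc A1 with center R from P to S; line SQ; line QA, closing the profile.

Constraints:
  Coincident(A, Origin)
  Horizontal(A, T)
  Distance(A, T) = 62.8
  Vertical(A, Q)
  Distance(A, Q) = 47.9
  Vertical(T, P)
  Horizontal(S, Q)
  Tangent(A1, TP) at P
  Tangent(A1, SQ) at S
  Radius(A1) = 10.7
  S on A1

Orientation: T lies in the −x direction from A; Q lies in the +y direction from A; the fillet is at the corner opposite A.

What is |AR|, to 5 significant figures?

64.018

A is at the origin; A and T share the same y with |AT| = 62.8 and T on the −x side, so T = (-62.800, 0.0000). A and Q share the same x with |AQ| = 47.9 and Q on the +y side, so Q = (0.0000, 47.900). The virtual corner opposite A is at (-62.800, 47.900). Since A1 is tangent to TP there, RP ⟂ TP and the tangent condition forces RS to be normal to SQ, with radius 10.7, so the center R sits 10.7 in from both sides at R = (-52.100, 37.200). Then |AR| = |R − A| = 64.018.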